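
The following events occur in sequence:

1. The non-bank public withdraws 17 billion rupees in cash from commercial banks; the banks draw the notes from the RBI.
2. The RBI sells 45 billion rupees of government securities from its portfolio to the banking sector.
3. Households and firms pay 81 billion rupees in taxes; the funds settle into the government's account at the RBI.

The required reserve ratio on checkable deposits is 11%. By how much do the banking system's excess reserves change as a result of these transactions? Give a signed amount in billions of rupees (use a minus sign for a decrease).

Currency withdrawal 17 billion rupees: reserves −17B, deposits −17B.
OMO sale (to banks) 45 billion rupees: reserves −45B, deposits 0.
Government account inflow 81 billion rupees: reserves −81B, deposits −81B.
Totals: Δreserves = −143B, Δdeposits = −98B.
Δrequired reserves = 11% × −98B = −10.78B.
Δexcess reserves = Δreserves − Δrequired = −143B − (−10.78B) = -132.22 billion.

-132.22 billion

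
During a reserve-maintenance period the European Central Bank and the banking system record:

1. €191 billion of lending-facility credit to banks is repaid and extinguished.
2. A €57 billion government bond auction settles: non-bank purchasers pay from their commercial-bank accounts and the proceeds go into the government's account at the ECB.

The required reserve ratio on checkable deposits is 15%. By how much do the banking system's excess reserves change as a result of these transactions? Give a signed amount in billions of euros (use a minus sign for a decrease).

Discount-window repayment €191 billion: reserves −€191B, deposits 0.
Government account inflow €57 billion: reserves −€57B, deposits −€57B.
Totals: Δreserves = −€248B, Δdeposits = −€57B.
Δrequired reserves = 15% × −€57B = −€8.55B.
Δexcess reserves = Δreserves − Δrequired = −€248B − (−€8.55B) = -€239.45 billion.

-€239.45 billion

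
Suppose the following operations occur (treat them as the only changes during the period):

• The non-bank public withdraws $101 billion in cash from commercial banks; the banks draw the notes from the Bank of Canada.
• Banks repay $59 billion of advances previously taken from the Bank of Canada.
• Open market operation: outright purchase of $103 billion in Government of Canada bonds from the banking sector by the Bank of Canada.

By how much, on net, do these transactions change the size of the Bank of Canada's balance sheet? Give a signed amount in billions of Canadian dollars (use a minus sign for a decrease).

+$44 billion

Currency withdrawal $101 billion: only the composition of liabilities changes → 0.
Discount-window repayment $59 billion: a Bank of Canada asset is shed → −$59B.
OMO purchase (from banks) $103 billion: a Bank of Canada asset is acquired → +$103B.
Net: 0 − 59 + 103 = +$44 billion.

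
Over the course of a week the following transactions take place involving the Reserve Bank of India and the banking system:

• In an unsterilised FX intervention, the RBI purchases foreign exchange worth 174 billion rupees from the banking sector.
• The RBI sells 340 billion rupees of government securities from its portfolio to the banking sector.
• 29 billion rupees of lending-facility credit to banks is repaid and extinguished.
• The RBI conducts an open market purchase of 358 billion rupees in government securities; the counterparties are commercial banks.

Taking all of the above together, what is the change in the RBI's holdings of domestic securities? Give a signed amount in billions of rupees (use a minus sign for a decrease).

FX purchase 174 billion rupees: the RBI's securities portfolio is untouched → 0.
OMO sale (to banks) 340 billion rupees: securities removed from the RBI's portfolio → −340B.
Discount-window repayment 29 billion rupees: the RBI's securities portfolio is untouched → 0.
OMO purchase (from banks) 358 billion rupees: securities added to the RBI's portfolio → +358B.
Net: 0 − 340 + 0 + 358 = +18 billion.

+18 billion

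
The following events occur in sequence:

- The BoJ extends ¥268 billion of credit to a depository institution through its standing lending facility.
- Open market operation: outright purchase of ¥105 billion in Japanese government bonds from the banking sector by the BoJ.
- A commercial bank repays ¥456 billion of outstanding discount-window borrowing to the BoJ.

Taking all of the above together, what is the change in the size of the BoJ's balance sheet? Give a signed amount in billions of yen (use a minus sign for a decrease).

Discount-window loan ¥268 billion: a BoJ asset is acquired → +¥268B.
OMO purchase (from banks) ¥105 billion: a BoJ asset is acquired → +¥105B.
Discount-window repayment ¥456 billion: a BoJ asset is shed → −¥456B.
Net: 268 + 105 − 456 = -¥83 billion.

-¥83 billion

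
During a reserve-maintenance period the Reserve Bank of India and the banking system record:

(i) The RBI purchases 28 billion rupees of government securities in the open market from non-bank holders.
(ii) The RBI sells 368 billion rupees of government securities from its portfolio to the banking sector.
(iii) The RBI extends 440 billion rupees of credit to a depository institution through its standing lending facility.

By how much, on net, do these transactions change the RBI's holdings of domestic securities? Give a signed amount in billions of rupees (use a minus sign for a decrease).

Asset purchase (from non-banks) 28 billion rupees: securities added to the RBI's portfolio → +28B.
OMO sale (to banks) 368 billion rupees: securities removed from the RBI's portfolio → −368B.
Discount-window loan 440 billion rupees: the RBI's securities portfolio is untouched → 0.
Net: 28 − 368 + 0 = -340 billion.

-340 billion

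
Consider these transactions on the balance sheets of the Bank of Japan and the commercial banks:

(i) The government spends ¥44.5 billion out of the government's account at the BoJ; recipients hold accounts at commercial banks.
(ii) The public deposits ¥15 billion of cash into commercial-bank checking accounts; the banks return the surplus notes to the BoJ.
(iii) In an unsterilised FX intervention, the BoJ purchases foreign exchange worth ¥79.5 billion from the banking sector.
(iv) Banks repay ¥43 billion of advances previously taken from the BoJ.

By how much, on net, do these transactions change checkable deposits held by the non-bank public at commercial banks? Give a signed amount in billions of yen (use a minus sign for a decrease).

Government spending ¥44.5 billion: non-bank counterparties' bank balances rise → +¥44.5B.
Currency deposit ¥15 billion: non-bank counterparties' bank balances rise → +¥15B.
FX purchase ¥79.5 billion: the counterparty is a bank, so public deposits are unchanged → 0.
Discount-window repayment ¥43 billion: the counterparty is a bank, so public deposits are unchanged → 0.
Net: 44.5 + 15 + 0 + 0 = +¥59.5 billion.

+¥59.5 billion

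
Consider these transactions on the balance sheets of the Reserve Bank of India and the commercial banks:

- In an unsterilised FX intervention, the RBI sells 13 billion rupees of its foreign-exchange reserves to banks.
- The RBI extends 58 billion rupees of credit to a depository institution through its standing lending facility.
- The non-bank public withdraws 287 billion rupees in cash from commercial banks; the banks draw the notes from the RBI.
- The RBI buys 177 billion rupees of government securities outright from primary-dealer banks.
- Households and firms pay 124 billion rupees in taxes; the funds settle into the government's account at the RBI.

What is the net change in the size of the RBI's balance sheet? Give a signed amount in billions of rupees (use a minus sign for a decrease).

RBI balance sheet:
  Assets:      Securities +177B, Loans to banks +58B, Foreign assets −13B
  Liabilities: Bank reserves −189B, Currency in circulation +287B, Government deposits +124B
Change in total RBI assets = +222 billion.

+222 billion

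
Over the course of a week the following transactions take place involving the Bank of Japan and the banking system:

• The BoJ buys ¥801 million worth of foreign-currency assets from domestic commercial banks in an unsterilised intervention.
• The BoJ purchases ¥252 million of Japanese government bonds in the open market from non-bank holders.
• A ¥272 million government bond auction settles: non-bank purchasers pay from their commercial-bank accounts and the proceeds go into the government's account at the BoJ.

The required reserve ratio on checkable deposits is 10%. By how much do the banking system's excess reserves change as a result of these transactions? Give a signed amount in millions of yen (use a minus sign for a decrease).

+¥783 million

FX purchase ¥801 million: reserves +¥801M, deposits 0.
Asset purchase (from non-banks) ¥252 million: reserves +¥252M, deposits +¥252M.
Government account inflow ¥272 million: reserves −¥272M, deposits −¥272M.
Totals: Δreserves = +¥781M, Δdeposits = −¥20M.
Δrequired reserves = 10% × −¥20M = −¥2M.
Δexcess reserves = Δreserves − Δrequired = +¥781M − (−¥2M) = +¥783 million.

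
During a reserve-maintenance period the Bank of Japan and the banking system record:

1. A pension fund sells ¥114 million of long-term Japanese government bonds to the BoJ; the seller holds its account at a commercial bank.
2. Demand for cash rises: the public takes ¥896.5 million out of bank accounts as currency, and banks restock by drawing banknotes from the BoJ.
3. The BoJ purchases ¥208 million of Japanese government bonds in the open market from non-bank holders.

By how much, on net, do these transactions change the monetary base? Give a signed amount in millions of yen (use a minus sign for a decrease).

BoJ balance sheet:
  Assets:      Securities +¥322M
  Liabilities: Bank reserves −¥574.5M, Currency in circulation +¥896.5M
Monetary base = currency + reserves: +¥896.5M + (−¥574.5M) = +¥322 million.

+¥322 million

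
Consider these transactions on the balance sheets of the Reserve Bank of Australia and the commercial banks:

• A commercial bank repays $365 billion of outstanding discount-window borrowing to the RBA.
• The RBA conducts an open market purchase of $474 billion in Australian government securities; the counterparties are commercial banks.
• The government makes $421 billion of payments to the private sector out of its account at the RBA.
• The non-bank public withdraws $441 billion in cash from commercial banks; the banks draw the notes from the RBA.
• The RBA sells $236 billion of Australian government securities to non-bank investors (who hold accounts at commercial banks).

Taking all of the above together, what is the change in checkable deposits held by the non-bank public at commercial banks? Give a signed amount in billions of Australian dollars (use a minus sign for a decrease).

-$256 billion

RBA balance sheet:
  Assets:      Securities +$238B, Loans to banks −$365B
  Liabilities: Bank reserves −$147B, Currency in circulation +$441B, Government deposits −$421B
Commercial banking system:
  Assets:      Reserves at CB −$147B, Securities −$474B
  Liabilities: Checkable deposits −$256B, Borrowings from CB −$365B
So the change in checkable deposits held by the non-bank public at commercial banks is -$256 billion.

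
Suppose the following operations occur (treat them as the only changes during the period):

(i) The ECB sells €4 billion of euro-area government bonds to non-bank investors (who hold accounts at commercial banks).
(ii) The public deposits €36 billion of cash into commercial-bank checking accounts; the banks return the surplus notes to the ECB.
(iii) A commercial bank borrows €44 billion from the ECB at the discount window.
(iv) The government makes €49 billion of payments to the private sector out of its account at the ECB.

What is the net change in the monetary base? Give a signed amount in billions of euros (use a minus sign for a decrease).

+€89 billion

Asset sale (to non-banks) €4 billion: ECB balance sheet contracts → −€4B.
Currency deposit €36 billion: just a shift between currency and reserves — both are base money → 0.
Discount-window loan €44 billion: ECB balance sheet expands → +€44B.
Government spending €49 billion: a non-base liability converts back to reserves → +€49B.
Net: −4 + 0 + 44 + 49 = +€89 billion.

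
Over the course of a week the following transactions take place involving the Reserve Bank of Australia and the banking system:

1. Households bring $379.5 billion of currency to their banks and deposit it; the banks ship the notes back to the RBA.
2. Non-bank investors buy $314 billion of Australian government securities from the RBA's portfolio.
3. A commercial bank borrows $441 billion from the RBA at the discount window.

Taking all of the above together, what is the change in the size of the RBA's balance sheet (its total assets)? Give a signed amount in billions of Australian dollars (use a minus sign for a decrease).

RBA balance sheet:
  Assets:      Securities −$314B, Loans to banks +$441B
  Liabilities: Bank reserves +$506.5B, Currency in circulation −$379.5B
Commercial banking system:
  Assets:      Reserves at CB +$506.5B
  Liabilities: Checkable deposits +$65.5B, Borrowings from CB +$441B
Change in total RBA assets = +$127 billion.

+$127 billion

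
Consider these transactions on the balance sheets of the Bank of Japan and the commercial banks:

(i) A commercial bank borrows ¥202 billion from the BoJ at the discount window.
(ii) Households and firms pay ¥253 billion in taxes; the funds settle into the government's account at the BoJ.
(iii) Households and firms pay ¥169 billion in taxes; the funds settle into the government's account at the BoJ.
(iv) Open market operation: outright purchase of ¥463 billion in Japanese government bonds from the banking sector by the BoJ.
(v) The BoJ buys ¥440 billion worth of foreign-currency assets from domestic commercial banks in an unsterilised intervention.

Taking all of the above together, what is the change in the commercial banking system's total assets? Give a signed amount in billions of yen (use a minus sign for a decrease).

-¥220 billion

Discount-window loan ¥202 billion: bank balance sheets expand → +¥202B.
Government account inflow ¥253 billion: bank balance sheets shrink → −¥253B.
Government account inflow ¥169 billion: bank balance sheets shrink → −¥169B.
OMO purchase (from banks) ¥463 billion: just an asset swap on bank balance sheets → 0.
FX purchase ¥440 billion: just an asset swap on bank balance sheets → 0.
Net: 202 − 253 − 169 + 0 + 0 = -¥220 billion.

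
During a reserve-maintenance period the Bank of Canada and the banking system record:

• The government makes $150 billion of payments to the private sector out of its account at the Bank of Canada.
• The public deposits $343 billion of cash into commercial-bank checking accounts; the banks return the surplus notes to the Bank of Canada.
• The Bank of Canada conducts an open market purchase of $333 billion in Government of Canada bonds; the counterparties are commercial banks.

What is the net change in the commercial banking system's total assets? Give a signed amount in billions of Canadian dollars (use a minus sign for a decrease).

+$493 billion

Government spending $150 billion: bank balance sheets expand → +$150B.
Currency deposit $343 billion: bank balance sheets expand → +$343B.
OMO purchase (from banks) $333 billion: just an asset swap on bank balance sheets → 0.
Net: 150 + 343 + 0 = +$493 billion.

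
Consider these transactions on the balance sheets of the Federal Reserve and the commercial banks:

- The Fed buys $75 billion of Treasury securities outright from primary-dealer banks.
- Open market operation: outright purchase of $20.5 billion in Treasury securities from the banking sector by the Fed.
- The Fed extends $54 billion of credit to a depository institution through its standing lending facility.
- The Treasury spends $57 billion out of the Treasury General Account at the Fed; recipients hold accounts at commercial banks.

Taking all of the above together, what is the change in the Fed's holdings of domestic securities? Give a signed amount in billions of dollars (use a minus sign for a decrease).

+$95.5 billion

Fed balance sheet:
  Assets:      Securities +$95.5B, Loans to banks +$54B
  Liabilities: Bank reserves +$206.5B, Government deposits −$57B
Commercial banking system:
  Assets:      Reserves at CB +$206.5B, Securities −$95.5B
  Liabilities: Checkable deposits +$57B, Borrowings from CB +$54B
So the change in the Fed's holdings of domestic securities is +$95.5 billion.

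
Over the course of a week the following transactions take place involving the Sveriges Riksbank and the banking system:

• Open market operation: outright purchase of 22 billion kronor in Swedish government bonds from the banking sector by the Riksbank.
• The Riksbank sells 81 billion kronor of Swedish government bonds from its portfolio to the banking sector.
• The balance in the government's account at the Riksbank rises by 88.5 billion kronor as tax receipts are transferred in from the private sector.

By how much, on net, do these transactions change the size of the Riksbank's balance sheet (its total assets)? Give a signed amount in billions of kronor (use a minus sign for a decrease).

Riksbank balance sheet:
  Assets:      Securities −59B
  Liabilities: Bank reserves −147.5B, Government deposits +88.5B
Commercial banking system:
  Assets:      Reserves at CB −147.5B, Securities +59B
  Liabilities: Checkable deposits −88.5B
Change in total Riksbank assets = -59 billion.

-59 billion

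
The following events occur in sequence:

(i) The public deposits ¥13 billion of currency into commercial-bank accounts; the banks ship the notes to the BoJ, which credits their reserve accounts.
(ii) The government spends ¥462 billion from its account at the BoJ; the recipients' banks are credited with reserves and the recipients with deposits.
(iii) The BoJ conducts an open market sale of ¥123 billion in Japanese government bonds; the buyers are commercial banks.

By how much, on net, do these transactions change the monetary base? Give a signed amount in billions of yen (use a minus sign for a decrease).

+¥339 billion

BoJ balance sheet:
  Assets:      Securities −¥123B
  Liabilities: Bank reserves +¥352B, Currency in circulation −¥13B, Government deposits −¥462B
Commercial banking system:
  Assets:      Reserves at CB +¥352B, Securities +¥123B
  Liabilities: Checkable deposits +¥475B
Monetary base = currency + reserves: −¥13B + (+¥352B) = +¥339 billion.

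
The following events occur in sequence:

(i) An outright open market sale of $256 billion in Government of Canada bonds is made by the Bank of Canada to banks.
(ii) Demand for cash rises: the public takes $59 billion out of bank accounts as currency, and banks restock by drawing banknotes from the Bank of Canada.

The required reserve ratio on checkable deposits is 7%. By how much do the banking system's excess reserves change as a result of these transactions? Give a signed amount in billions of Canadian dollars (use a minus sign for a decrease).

OMO sale (to banks) $256 billion: reserves −$256B, deposits 0.
Currency withdrawal $59 billion: reserves −$59B, deposits −$59B.
Totals: Δreserves = −$315B, Δdeposits = −$59B.
Δrequired reserves = 7% × −$59B = −$4.13B.
Δexcess reserves = Δreserves − Δrequired = −$315B − (−$4.13B) = -$310.87 billion.

-$310.87 billion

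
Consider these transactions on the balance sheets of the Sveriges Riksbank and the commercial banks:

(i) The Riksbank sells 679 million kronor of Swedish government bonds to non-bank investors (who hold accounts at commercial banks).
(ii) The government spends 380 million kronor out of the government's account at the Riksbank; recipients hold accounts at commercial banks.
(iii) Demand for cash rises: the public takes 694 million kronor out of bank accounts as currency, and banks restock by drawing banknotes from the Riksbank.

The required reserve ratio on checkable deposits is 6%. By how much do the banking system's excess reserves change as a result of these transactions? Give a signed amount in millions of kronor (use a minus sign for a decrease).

Asset sale (to non-banks) 679 million kronor: reserves −679M, deposits −679M.
Government spending 380 million kronor: reserves +380M, deposits +380M.
Currency withdrawal 694 million kronor: reserves −694M, deposits −694M.
Totals: Δreserves = −993M, Δdeposits = −993M.
Δrequired reserves = 6% × −993M = −59.58M.
Δexcess reserves = Δreserves − Δrequired = −993M − (−59.58M) = -933.42 million.

-933.42 million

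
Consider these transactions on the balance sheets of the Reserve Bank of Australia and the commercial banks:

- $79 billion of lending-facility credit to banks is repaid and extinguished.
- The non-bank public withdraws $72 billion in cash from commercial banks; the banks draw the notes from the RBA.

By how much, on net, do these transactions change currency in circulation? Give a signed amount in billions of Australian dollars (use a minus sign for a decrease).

+$72 billion

RBA balance sheet:
  Assets:      Loans to banks −$79B
  Liabilities: Bank reserves −$151B, Currency in circulation +$72B
So the change in currency in circulation is +$72 billion.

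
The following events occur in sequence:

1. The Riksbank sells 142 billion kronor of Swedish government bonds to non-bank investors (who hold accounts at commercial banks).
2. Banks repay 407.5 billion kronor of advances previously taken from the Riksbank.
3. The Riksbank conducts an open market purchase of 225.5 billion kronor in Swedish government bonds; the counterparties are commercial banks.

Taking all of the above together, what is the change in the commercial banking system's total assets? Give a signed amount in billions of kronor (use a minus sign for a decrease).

Riksbank balance sheet:
  Assets:      Securities +83.5B, Loans to banks −407.5B
  Liabilities: Bank reserves −324B
Commercial banking system:
  Assets:      Reserves at CB −324B, Securities −225.5B
  Liabilities: Checkable deposits −142B, Borrowings from CB −407.5B
Change in total bank assets = -549.5 billion.

-549.5 billion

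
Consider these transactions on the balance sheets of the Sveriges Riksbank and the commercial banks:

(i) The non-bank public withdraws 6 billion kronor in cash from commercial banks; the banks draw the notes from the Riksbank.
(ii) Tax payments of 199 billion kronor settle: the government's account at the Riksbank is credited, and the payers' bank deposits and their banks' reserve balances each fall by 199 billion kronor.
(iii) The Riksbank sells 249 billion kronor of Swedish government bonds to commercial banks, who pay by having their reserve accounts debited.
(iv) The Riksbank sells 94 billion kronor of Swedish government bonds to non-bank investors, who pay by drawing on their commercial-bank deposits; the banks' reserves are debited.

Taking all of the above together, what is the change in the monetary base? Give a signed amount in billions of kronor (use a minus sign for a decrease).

-542 billion

Riksbank balance sheet:
  Assets:      Securities −343B
  Liabilities: Bank reserves −548B, Currency in circulation +6B, Government deposits +199B
Monetary base = currency + reserves: +6B + (−548B) = -542 billion.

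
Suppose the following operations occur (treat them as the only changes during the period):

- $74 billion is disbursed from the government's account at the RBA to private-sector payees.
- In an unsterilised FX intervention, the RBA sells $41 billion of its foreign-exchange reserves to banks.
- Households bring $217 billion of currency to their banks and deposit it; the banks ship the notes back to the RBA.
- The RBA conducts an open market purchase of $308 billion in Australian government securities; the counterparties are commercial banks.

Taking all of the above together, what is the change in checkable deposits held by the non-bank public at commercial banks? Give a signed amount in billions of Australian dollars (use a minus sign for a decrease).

+$291 billion

RBA balance sheet:
  Assets:      Securities +$308B, Foreign assets −$41B
  Liabilities: Bank reserves +$558B, Currency in circulation −$217B, Government deposits −$74B
Commercial banking system:
  Assets:      Reserves at CB +$558B, Securities −$308B, Foreign assets +$41B
  Liabilities: Checkable deposits +$291B
So the change in checkable deposits held by the non-bank public at commercial banks is +$291 billion.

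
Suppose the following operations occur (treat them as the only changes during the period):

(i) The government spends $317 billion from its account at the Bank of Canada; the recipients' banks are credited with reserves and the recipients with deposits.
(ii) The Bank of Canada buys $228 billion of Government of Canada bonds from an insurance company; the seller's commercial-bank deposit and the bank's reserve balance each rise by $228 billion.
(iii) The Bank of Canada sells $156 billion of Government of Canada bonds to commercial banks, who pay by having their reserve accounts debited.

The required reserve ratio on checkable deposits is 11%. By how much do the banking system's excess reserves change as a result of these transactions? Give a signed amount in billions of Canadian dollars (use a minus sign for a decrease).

+$329.05 billion

Government spending $317 billion: reserves +$317B, deposits +$317B.
Asset purchase (from non-banks) $228 billion: reserves +$228B, deposits +$228B.
OMO sale (to banks) $156 billion: reserves −$156B, deposits 0.
Totals: Δreserves = +$389B, Δdeposits = +$545B.
Δrequired reserves = 11% × +$545B = +$59.95B.
Δexcess reserves = Δreserves − Δrequired = +$389B − (+$59.95B) = +$329.05 billion.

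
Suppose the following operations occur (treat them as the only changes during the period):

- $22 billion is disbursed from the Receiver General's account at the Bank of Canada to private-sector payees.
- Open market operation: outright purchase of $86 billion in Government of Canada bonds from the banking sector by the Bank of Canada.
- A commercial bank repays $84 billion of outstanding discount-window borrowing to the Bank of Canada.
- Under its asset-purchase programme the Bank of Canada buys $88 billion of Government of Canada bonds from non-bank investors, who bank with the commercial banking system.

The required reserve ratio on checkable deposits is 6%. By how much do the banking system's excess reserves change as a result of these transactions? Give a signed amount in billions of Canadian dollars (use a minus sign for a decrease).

Government spending $22 billion: reserves +$22B, deposits +$22B.
OMO purchase (from banks) $86 billion: reserves +$86B, deposits 0.
Discount-window repayment $84 billion: reserves −$84B, deposits 0.
Asset purchase (from non-banks) $88 billion: reserves +$88B, deposits +$88B.
Totals: Δreserves = +$112B, Δdeposits = +$110B.
Δrequired reserves = 6% × +$110B = +$6.6B.
Δexcess reserves = Δreserves − Δrequired = +$112B − (+$6.6B) = +$105.4 billion.

+$105.4 billion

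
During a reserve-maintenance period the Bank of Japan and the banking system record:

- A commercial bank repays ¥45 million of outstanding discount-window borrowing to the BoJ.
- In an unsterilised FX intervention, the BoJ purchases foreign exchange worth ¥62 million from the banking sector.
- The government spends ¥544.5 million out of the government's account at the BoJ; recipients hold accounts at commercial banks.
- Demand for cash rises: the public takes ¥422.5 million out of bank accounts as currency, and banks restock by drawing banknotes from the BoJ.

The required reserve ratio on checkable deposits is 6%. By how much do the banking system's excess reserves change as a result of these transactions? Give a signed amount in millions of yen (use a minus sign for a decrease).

Discount-window repayment ¥45 million: reserves −¥45M, deposits 0.
FX purchase ¥62 million: reserves +¥62M, deposits 0.
Government spending ¥544.5 million: reserves +¥544.5M, deposits +¥544.5M.
Currency withdrawal ¥422.5 million: reserves −¥422.5M, deposits −¥422.5M.
Totals: Δreserves = +¥139M, Δdeposits = +¥122M.
Δrequired reserves = 6% × +¥122M = +¥7.32M.
Δexcess reserves = Δreserves − Δrequired = +¥139M − (+¥7.32M) = +¥131.68 million.

+¥131.68 million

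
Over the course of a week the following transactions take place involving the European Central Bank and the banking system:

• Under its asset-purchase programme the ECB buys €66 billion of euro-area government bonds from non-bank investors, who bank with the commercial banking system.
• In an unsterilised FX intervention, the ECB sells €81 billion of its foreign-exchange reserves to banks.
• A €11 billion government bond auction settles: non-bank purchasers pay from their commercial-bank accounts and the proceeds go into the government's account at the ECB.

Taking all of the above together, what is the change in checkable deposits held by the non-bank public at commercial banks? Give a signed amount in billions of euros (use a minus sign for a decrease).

ECB balance sheet:
  Assets:      Securities +€66B, Foreign assets −€81B
  Liabilities: Bank reserves −€26B, Government deposits +€11B
Commercial banking system:
  Assets:      Reserves at CB −€26B, Foreign assets +€81B
  Liabilities: Checkable deposits +€55B
So the change in checkable deposits held by the non-bank public at commercial banks is +€55 billion.

+€55 billion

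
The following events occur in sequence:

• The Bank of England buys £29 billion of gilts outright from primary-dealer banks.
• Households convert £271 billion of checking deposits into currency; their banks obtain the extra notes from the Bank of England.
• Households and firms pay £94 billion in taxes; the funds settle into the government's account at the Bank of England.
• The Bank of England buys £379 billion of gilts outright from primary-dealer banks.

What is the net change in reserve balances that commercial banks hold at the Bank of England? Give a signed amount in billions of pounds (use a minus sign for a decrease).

OMO purchase (from banks) £29 billion: the Bank of England pays by crediting reserve accounts → +£29B.
Currency withdrawal £271 billion: banks swap reserves for currency → −£271B.
Government account inflow £94 billion: funds move from bank reserves into the government account → −£94B.
OMO purchase (from banks) £379 billion: the Bank of England pays by crediting reserve accounts → +£379B.
Net: 29 − 271 − 94 + 379 = +£43 billion.

+£43 billion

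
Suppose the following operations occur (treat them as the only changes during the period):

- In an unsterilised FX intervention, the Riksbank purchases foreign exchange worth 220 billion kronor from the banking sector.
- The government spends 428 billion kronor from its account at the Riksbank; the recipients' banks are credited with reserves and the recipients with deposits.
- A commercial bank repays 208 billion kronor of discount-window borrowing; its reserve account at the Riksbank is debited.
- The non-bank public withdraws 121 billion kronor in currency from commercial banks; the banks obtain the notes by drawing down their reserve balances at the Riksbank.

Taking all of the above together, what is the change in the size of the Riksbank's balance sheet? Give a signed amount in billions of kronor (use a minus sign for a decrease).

FX purchase 220 billion kronor: a Riksbank asset is acquired → +220B.
Government spending 428 billion kronor: only the composition of liabilities changes → 0.
Discount-window repayment 208 billion kronor: a Riksbank asset is shed → −208B.
Currency withdrawal 121 billion kronor: only the composition of liabilities changes → 0.
Net: 220 + 0 − 208 + 0 = +12 billion.

+12 billion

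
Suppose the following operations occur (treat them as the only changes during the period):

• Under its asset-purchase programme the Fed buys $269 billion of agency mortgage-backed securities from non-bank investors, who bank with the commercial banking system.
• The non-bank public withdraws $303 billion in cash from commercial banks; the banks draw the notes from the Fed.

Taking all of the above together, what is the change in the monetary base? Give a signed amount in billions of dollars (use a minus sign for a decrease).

+$269 billion

Fed balance sheet:
  Assets:      Securities +$269B
  Liabilities: Bank reserves −$34B, Currency in circulation +$303B
Monetary base = currency + reserves: +$303B + (−$34B) = +$269 billion.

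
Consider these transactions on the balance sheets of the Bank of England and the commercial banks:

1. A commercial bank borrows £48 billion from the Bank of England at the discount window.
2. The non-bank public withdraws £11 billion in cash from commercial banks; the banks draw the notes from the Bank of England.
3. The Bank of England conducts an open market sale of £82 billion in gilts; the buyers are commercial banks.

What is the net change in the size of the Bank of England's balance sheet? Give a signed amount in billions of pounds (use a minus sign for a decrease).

-£34 billion

Bank of England balance sheet:
  Assets:      Securities −£82B, Loans to banks +£48B
  Liabilities: Bank reserves −£45B, Currency in circulation +£11B
Commercial banking system:
  Assets:      Reserves at CB −£45B, Securities +£82B
  Liabilities: Checkable deposits −£11B, Borrowings from CB +£48B
Change in total Bank of England assets = -£34 billion.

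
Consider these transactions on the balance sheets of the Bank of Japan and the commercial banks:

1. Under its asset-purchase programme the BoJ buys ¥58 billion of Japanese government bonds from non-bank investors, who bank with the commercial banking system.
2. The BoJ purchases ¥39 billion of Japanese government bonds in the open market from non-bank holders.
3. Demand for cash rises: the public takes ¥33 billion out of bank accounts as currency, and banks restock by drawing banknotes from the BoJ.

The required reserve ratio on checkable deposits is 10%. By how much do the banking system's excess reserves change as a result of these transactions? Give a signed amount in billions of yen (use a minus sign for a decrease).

+¥57.6 billion

Asset purchase (from non-banks) ¥58 billion: reserves +¥58B, deposits +¥58B.
Asset purchase (from non-banks) ¥39 billion: reserves +¥39B, deposits +¥39B.
Currency withdrawal ¥33 billion: reserves −¥33B, deposits −¥33B.
Totals: Δreserves = +¥64B, Δdeposits = +¥64B.
Δrequired reserves = 10% × +¥64B = +¥6.4B.
Δexcess reserves = Δreserves − Δrequired = +¥64B − (+¥6.4B) = +¥57.6 billion.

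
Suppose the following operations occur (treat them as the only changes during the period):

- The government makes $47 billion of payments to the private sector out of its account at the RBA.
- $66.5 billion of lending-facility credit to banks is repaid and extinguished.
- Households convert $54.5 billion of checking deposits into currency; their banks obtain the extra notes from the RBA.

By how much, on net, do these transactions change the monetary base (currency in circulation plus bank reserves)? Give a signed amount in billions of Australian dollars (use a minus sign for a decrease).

RBA balance sheet:
  Assets:      Loans to banks −$66.5B
  Liabilities: Bank reserves −$74B, Currency in circulation +$54.5B, Government deposits −$47B
Monetary base = currency + reserves: +$54.5B + (−$74B) = -$19.5 billion.

-$19.5 billion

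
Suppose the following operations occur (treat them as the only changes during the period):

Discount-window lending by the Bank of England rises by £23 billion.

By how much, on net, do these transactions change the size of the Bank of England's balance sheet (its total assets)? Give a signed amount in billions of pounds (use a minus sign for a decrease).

Bank of England balance sheet:
  Assets:      Loans to banks +£23B
  Liabilities: Bank reserves +£23B
Change in total Bank of England assets = +£23 billion.

+£23 billion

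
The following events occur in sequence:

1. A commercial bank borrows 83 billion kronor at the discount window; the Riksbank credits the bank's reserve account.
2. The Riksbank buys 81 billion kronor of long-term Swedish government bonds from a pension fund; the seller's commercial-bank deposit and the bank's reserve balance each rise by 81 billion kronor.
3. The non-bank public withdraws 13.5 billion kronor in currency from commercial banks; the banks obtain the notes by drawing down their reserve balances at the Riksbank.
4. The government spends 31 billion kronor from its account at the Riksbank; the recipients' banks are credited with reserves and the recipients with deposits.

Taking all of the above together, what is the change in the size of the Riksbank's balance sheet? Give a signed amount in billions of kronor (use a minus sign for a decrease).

+164 billion

Riksbank balance sheet:
  Assets:      Securities +81B, Loans to banks +83B
  Liabilities: Bank reserves +181.5B, Currency in circulation +13.5B, Government deposits −31B
Commercial banking system:
  Assets:      Reserves at CB +181.5B
  Liabilities: Checkable deposits +98.5B, Borrowings from CB +83B
Change in total Riksbank assets = +164 billion.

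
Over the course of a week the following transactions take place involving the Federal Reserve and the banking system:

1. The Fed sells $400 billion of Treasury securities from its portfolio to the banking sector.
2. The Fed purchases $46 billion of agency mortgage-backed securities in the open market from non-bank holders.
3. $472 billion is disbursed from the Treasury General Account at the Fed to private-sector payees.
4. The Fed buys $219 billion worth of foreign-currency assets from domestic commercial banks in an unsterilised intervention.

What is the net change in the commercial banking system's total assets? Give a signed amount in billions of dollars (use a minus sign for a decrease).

+$518 billion

OMO sale (to banks) $400 billion: just an asset swap on bank balance sheets → 0.
Asset purchase (from non-banks) $46 billion: bank balance sheets expand → +$46B.
Government spending $472 billion: bank balance sheets expand → +$472B.
FX purchase $219 billion: just an asset swap on bank balance sheets → 0.
Net: 0 + 46 + 472 + 0 = +$518 billion.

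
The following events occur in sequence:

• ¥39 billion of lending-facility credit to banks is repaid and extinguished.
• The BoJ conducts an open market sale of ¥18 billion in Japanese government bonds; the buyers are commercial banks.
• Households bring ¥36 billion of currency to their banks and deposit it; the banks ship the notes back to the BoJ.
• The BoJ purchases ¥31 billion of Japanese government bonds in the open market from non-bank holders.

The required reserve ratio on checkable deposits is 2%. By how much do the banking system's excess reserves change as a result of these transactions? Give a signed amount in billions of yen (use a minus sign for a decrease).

+¥8.66 billion

Discount-window repayment ¥39 billion: reserves −¥39B, deposits 0.
OMO sale (to banks) ¥18 billion: reserves −¥18B, deposits 0.
Currency deposit ¥36 billion: reserves +¥36B, deposits +¥36B.
Asset purchase (from non-banks) ¥31 billion: reserves +¥31B, deposits +¥31B.
Totals: Δreserves = +¥10B, Δdeposits = +¥67B.
Δrequired reserves = 2% × +¥67B = +¥1.34B.
Δexcess reserves = Δreserves − Δrequired = +¥10B − (+¥1.34B) = +¥8.66 billion.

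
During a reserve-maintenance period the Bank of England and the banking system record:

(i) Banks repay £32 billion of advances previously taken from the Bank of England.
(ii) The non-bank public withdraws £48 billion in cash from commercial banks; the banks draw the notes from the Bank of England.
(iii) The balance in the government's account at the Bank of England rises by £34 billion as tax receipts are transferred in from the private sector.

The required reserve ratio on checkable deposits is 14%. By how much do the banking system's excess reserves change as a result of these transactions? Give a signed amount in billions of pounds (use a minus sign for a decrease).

-£102.52 billion

Discount-window repayment £32 billion: reserves −£32B, deposits 0.
Currency withdrawal £48 billion: reserves −£48B, deposits −£48B.
Government account inflow £34 billion: reserves −£34B, deposits −£34B.
Totals: Δreserves = −£114B, Δdeposits = −£82B.
Δrequired reserves = 14% × −£82B = −£11.48B.
Δexcess reserves = Δreserves − Δrequired = −£114B − (−£11.48B) = -£102.52 billion.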